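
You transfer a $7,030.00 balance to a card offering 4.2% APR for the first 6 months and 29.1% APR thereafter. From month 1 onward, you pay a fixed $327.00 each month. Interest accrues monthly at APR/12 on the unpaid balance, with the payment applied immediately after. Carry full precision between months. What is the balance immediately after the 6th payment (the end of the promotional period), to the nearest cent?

Promo months 1–6 at r₀ = 4.2%/12 = 0.0035; months 7+ at r₁ = 29.1%/12 = 0.02425.
After month 6: iterate B ← B·(1+r₀) − $327.00 for 6 months → $5,199.68.

$5,199.68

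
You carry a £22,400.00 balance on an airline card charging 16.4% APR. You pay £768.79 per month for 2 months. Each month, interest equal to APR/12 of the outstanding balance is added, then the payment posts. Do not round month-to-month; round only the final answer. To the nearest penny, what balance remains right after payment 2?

Monthly rate r = 16.4%/12 = 1.36667% = 0.0136667.
Each month: B ← B·(1+r) − £768.79.
Month 1: interest £306.13; balance after payment £21,937.34.
Month 2: interest £299.81; balance after payment £21,468.36.

£21,468.36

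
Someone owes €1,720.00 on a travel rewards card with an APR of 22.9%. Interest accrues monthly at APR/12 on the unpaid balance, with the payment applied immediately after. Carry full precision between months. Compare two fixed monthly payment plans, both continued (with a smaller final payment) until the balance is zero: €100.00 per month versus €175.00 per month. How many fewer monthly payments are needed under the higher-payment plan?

11 fewer payments

Monthly rate r = 22.9%/12 = 1.90833% = 0.0190833.
At €100.00/mo: n = ⌈−ln(1 − rB₀/P)/ln(1+r)⌉ = 22 payments (last €4.64); total interest = total paid − €1,720.00 = €384.64.
At €175.00/mo: 11 payments (last €172.95); total interest €202.95.
Payments saved = 22 − 11 = 11.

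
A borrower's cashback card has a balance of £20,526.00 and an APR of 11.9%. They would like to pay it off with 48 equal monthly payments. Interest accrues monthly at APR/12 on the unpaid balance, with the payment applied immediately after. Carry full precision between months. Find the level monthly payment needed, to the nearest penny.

£539.52

Monthly rate r = 11.9%/12 = 0.991667% = 0.00991667.
Level-payment amortization: P = B₀·r / (1 − (1+r)^(−n)) = 20526.00·0.00991667 / (1 − 1.00992^(−48)).
Denominator 1 − (1+r)^(−48) = 0.377278146.
P = 203.55 / 0.377278146 ≈ 539.52.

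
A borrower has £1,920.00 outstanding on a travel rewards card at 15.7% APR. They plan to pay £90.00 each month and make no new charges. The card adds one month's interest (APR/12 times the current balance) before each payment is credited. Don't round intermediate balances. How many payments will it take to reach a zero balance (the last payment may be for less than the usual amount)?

26 payments

Monthly rate r = 15.7%/12 = 1.30833% = 0.0130833.
Recurrence: B ← B·(1+r) − £90.00.
Month 1: interest £25.12; balance after payment £1,855.12.
Month 2: interest £24.27; balance after payment £1,789.39.
Closed form: n = −ln(1 − rB₀/P)/ln(1+r) = −ln(0.72089)/ln(1.01308) ≈ 25.178, so the balance reaches zero during payment 26.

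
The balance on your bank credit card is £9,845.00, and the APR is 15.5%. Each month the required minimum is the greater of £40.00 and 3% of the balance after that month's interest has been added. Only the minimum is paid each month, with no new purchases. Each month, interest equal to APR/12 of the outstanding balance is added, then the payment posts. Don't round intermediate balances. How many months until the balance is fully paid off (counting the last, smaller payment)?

158 months

Monthly rate r = 15.5%/12 = 1.29167% = 0.0129167.
While 3% of the post-interest balance exceeds £40.00, each month B ← (B·(1+r))·(1 − 0.03), i.e. B shrinks by the factor (1+r)·0.97 = 0.98253.
This holds for months 1–115. Entering month 116 the balance is £1,297.01; 3% of the post-interest balance is now below £40.00, so the flat £40.00 minimum applies from here.
From month 116 a fixed £40.00 at rate r clears £1,297.01 in 43 more payments. Total: 115 + 43 = 158 months.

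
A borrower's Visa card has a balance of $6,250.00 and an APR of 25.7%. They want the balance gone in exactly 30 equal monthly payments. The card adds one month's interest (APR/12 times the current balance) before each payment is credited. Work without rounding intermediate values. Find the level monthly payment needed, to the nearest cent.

$284.53

Monthly rate r = 25.7%/12 = 2.14167% = 0.0214167.
Level-payment amortization: P = B₀·r / (1 − (1+r)^(−n)) = 6250.00·0.0214167 / (1 − 1.02142^(−30)).
Denominator 1 − (1+r)^(−30) = 0.470444115.
P = 133.854 / 0.470444115 ≈ 284.53.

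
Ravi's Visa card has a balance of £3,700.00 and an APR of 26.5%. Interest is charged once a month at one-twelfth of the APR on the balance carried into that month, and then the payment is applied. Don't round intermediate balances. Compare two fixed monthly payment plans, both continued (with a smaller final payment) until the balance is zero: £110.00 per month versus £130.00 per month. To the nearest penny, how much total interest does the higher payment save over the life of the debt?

Monthly rate r = 26.5%/12 = 2.20833% = 0.0220833.
At £110.00/mo: n = ⌈−ln(1 − rB₀/P)/ln(1+r)⌉ = 63 payments (last £18.53); total interest = total paid − £3,700.00 = £3,138.53.
At £130.00/mo: 46 payments (last £44.00); total interest £2,194.00.
Interest saved = £3,138.53 − £2,194.00 = £944.53.

£944.53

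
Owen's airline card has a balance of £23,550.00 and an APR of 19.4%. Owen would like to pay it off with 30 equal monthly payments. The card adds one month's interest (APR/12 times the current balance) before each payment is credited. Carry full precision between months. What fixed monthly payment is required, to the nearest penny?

£996.90

Monthly rate r = 19.4%/12 = 1.61667% = 0.0161667.
Level-payment amortization: P = B₀·r / (1 − (1+r)^(−n)) = 23550.00·0.0161667 / (1 − 1.01617^(−30)).
Denominator 1 − (1+r)^(−30) = 0.38191008.
P = 380.725 / 0.38191008 ≈ 996.90.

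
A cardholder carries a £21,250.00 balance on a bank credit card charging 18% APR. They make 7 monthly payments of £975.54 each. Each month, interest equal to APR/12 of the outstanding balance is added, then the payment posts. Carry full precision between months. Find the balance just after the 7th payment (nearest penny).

£16,440.33

Monthly rate r = 18%/12 = 1.5% = 0.015.
Each month: B ← B·(1+r) − £975.54.
Month 1: interest £318.75; balance after payment £20,593.21.
Month 2: interest £308.90; balance after payment £19,926.57.
Month 3: interest £298.90; balance after payment £19,249.93.
Month 4: interest £288.75; balance after payment £18,563.14.
Month 5: interest £278.45; balance after payment £17,866.04.
Month 6: interest £267.99; balance after payment £17,158.49.
Month 7: interest £257.38; balance after payment £16,440.33.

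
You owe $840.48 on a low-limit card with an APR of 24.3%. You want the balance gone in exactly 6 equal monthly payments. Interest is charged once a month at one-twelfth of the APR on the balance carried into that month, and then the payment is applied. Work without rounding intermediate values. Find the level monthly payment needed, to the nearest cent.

Monthly rate r = 24.3%/12 = 2.025% = 0.02025.
Level-payment amortization: P = B₀·r / (1 − (1+r)^(−n)) = 840.48·0.02025 / (1 − 1.02025^(−6)).
Denominator 1 − (1+r)^(−6) = 0.113333339.
P = 17.0197 / 0.113333339 ≈ 150.17.

$150.17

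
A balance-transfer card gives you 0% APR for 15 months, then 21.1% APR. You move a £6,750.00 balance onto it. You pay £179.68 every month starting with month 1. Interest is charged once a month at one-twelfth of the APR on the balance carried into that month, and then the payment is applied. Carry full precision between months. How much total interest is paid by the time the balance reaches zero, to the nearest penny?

£1,156.13

Promo months 1–15 at r₀ = 0%/12 = 0; months 16+ at r₁ = 21.1%/12 = 0.0175833.
After month 15 (no interest yet): B = £6,750.00 − 15·£179.68 = £4,054.80.
Then at r₁ with £179.68/mo: n₂ = −ln(1 − r₁·B/P)/ln(1+r₁) ≈ 29.00 → 30 more payments.
Total paid = 44·£179.68 + £0.21 = £7,906.13; interest = £7,906.13 − £6,750.00 = £1,156.13.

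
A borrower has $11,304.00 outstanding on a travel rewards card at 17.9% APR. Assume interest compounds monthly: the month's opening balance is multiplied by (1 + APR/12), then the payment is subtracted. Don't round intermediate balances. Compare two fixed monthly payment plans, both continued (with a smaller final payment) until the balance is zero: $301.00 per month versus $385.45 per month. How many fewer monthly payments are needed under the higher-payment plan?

17 fewer payments

Monthly rate r = 17.9%/12 = 1.49167% = 0.0149167.
At $301.00/mo: n = ⌈−ln(1 − rB₀/P)/ln(1+r)⌉ = 56 payments (last $144.09); total interest = total paid − $11,304.00 = $5,395.09.
At $385.45/mo: 39 payments (last $329.44); total interest $3,672.54.
Payments saved = 56 − 39 = 17.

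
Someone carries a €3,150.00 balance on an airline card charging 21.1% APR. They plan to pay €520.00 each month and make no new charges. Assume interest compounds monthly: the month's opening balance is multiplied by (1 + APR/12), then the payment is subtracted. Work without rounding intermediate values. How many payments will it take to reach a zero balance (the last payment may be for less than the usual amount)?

7 payments

Monthly rate r = 21.1%/12 = 1.75833% = 0.0175833.
Recurrence: B ← B·(1+r) − €520.00.
Month 1: interest €55.39; balance after payment €2,685.39.
Month 2: interest €47.22; balance after payment €2,212.61.
Closed form: n = −ln(1 − rB₀/P)/ln(1+r) = −ln(0.89349)/ln(1.01758) ≈ 6.461, so the balance reaches zero during payment 7.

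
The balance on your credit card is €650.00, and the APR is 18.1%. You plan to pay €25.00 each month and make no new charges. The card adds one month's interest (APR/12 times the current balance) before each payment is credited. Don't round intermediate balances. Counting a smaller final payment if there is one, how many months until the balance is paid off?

34 months

Monthly rate r = 18.1%/12 = 1.50833% = 0.0150833.
Recurrence: B ← B·(1+r) − €25.00.
Month 1: interest €9.80; balance after payment €634.80.
Month 2: interest €9.57; balance after payment €619.38.
Closed form: n = −ln(1 − rB₀/P)/ln(1+r) = −ln(0.60783)/ln(1.01508) ≈ 33.255, so the balance reaches zero during payment 34.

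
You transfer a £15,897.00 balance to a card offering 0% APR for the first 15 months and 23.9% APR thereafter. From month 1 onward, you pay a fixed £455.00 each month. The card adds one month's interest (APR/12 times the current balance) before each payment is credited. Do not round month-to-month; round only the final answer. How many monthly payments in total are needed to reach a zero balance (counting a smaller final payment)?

41 payments

Promo months 1–15 at r₀ = 0%/12 = 0; months 16+ at r₁ = 23.9%/12 = 0.0199167.
After month 15 (no interest yet): B = £15,897.00 − 15·£455.00 = £9,072.00.
Then at r₁ with £455.00/mo: n₂ = −ln(1 − r₁·B/P)/ln(1+r₁) ≈ 25.66 → 26 more payments.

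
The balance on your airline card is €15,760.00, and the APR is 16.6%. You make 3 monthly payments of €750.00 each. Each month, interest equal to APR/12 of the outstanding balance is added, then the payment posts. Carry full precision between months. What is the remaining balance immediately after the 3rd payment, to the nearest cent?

Monthly rate r = 16.6%/12 = 1.38333% = 0.0138333.
Each month: B ← B·(1+r) − €750.00.
Month 1: interest €218.01; balance after payment €15,228.01.
Month 2: interest €210.65; balance after payment €14,688.67.
Month 3: interest €203.19; balance after payment €14,141.86.

€14,141.86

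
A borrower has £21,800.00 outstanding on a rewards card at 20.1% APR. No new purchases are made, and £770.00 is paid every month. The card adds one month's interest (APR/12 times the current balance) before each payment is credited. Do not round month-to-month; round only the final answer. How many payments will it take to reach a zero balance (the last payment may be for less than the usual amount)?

Monthly rate r = 20.1%/12 = 1.675% = 0.01675.
Recurrence: B ← B·(1+r) − £770.00.
Month 1: interest £365.15; balance after payment £21,395.15.
Month 2: interest £358.37; balance after payment £20,983.52.
Closed form: n = −ln(1 − rB₀/P)/ln(1+r) = −ln(0.52578)/ln(1.01675) ≈ 38.701, so the balance reaches zero during payment 39.

39 months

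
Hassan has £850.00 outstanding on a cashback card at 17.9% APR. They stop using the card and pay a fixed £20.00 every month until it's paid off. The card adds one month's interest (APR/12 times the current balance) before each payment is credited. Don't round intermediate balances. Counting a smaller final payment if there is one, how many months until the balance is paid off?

Monthly rate r = 17.9%/12 = 1.49167% = 0.0149167.
Recurrence: B ← B·(1+r) − £20.00.
Month 1: interest £12.68; balance after payment £842.68.
Month 2: interest £12.57; balance after payment £835.25.
Closed form: n = −ln(1 − rB₀/P)/ln(1+r) = −ln(0.36604)/ln(1.01492) ≈ 67.876, so the balance reaches zero during payment 68.

68 payments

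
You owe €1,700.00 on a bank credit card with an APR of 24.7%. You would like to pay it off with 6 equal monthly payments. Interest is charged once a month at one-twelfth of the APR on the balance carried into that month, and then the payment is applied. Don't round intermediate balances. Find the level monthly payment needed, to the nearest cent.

€304.09

Monthly rate r = 24.7%/12 = 2.05833% = 0.0205833.
Level-payment amortization: P = B₀·r / (1 − (1+r)^(−n)) = 1700.00·0.0205833 / (1 − 1.02058^(−6)).
Denominator 1 − (1+r)^(−6) = 0.115069489.
P = 34.9917 / 0.115069489 ≈ 304.09.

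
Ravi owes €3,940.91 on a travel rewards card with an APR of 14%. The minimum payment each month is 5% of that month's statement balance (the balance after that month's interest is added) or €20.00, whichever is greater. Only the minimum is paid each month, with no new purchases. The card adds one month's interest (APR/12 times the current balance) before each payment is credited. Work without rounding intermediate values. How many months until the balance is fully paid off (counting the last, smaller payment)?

81 months

Monthly rate r = 14%/12 = 1.16667% = 0.0116667.
While 5% of the post-interest balance exceeds €20.00, each month B ← (B·(1+r))·(1 − 0.05), i.e. B shrinks by the factor (1+r)·0.95 = 0.96108.
This holds for months 1–58. Entering month 59 the balance is €394.22; 5% of the post-interest balance is now below €20.00, so the flat €20.00 minimum applies from here.
From month 59 a fixed €20.00 at rate r clears €394.22 in 23 more payments. Total: 58 + 23 = 81 months.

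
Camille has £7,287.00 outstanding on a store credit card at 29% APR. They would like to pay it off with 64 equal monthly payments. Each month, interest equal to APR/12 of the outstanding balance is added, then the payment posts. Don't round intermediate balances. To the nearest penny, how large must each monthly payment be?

£224.88

Monthly rate r = 29%/12 = 2.41667% = 0.0241667.
Level-payment amortization: P = B₀·r / (1 − (1+r)^(−n)) = 7287.00·0.0241667 / (1 − 1.02417^(−64)).
Denominator 1 − (1+r)^(−64) = 0.783090166.
P = 176.102 / 0.783090166 ≈ 224.88.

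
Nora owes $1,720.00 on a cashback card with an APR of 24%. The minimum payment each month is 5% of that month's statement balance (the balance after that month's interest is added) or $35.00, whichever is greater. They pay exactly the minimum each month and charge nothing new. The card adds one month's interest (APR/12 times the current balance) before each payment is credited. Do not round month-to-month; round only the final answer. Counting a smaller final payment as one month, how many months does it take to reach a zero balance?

55 months

Monthly rate r = 24%/12 = 2% = 0.02.
While 5% of the post-interest balance exceeds $35.00, each month B ← (B·(1+r))·(1 − 0.05), i.e. B shrinks by the factor (1+r)·0.95 = 0.969.
This holds for months 1–30. Entering month 31 the balance is $668.72; 5% of the post-interest balance is now below $35.00, so the flat $35.00 minimum applies from here.
From month 31 a fixed $35.00 at rate r clears $668.72 in 25 more payments. Total: 30 + 25 = 55 months.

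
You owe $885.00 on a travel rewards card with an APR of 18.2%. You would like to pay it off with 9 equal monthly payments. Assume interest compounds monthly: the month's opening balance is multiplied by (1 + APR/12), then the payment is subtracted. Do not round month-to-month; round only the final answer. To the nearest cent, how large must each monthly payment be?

Monthly rate r = 18.2%/12 = 1.51667% = 0.0151667.
Level-payment amortization: P = B₀·r / (1 − (1+r)^(−n)) = 885.00·0.0151667 / (1 − 1.01517^(−9)).
Denominator 1 − (1+r)^(−9) = 0.1266992.
P = 13.4225 / 0.1266992 ≈ 105.94.

$105.94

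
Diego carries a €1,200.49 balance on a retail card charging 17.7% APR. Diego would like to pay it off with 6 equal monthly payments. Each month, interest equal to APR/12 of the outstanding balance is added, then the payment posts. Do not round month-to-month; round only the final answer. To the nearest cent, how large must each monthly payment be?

Monthly rate r = 17.7%/12 = 1.475% = 0.01475.
Level-payment amortization: P = B₀·r / (1 − (1+r)^(−n)) = 1200.49·0.01475 / (1 − 1.01475^(−6)).
Denominator 1 − (1+r)^(−6) = 0.0841051014.
P = 17.7072 / 0.0841051014 ≈ 210.54.

€210.54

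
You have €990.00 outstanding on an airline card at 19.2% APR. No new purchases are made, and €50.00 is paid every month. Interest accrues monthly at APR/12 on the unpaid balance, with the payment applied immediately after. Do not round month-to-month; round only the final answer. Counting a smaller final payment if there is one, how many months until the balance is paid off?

Monthly rate r = 19.2%/12 = 1.6% = 0.016.
Recurrence: B ← B·(1+r) − €50.00.
Month 1: interest €15.84; balance after payment €955.84.
Month 2: interest €15.29; balance after payment €921.13.
Closed form: n = −ln(1 − rB₀/P)/ln(1+r) = −ln(0.6832)/ln(1.016) ≈ 24.000, so the balance reaches zero during payment 25.

25 payments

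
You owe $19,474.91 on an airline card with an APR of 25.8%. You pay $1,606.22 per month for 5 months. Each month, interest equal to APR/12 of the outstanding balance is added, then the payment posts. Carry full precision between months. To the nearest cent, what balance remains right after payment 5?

Monthly rate r = 25.8%/12 = 2.15% = 0.0215.
Each month: B ← B·(1+r) − $1,606.22.
Month 1: interest $418.71; balance after payment $18,287.40.
Month 2: interest $393.18; balance after payment $17,074.36.
Month 3: interest $367.10; balance after payment $15,835.24.
Month 4: interest $340.46; balance after payment $14,569.48.
Month 5: interest $313.24; balance after payment $13,276.50.

$13,276.50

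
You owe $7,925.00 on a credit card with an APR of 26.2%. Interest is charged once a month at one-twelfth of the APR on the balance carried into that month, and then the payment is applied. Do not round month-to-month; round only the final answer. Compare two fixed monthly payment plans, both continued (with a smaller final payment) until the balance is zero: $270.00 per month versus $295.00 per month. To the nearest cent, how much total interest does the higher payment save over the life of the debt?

Monthly rate r = 26.2%/12 = 2.18333% = 0.0218333.
At $270.00/mo: n = ⌈−ln(1 − rB₀/P)/ln(1+r)⌉ = 48 payments (last $111.80); total interest = total paid − $7,925.00 = $4,876.80.
At $295.00/mo: 41 payments (last $263.33); total interest $4,138.33.
Interest saved = $4,876.80 − $4,138.33 = $738.47.

$738.47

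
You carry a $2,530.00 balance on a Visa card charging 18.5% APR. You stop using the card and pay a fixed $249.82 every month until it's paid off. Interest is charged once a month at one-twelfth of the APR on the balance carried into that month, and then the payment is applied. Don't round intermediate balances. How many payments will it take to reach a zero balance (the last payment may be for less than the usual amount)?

12 payments

Monthly rate r = 18.5%/12 = 1.54167% = 0.0154167.
Recurrence: B ← B·(1+r) − $249.82.
Month 1: interest $39.00; balance after payment $2,319.18.
Month 2: interest $35.75; balance after payment $2,105.12.
Closed form: n = −ln(1 − rB₀/P)/ln(1+r) = −ln(0.84387)/ln(1.01542) ≈ 11.096, so the balance reaches zero during payment 12.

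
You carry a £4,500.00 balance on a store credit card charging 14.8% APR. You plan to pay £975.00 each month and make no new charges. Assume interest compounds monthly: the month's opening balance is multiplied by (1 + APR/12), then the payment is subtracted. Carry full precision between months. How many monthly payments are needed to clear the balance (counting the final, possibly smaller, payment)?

Monthly rate r = 14.8%/12 = 1.23333% = 0.0123333.
Recurrence: B ← B·(1+r) − £975.00.
Month 1: interest £55.50; balance after payment £3,580.50.
Month 2: interest £44.16; balance after payment £2,649.66.
Month 3: interest £32.68; balance after payment £1,707.34.
Month 4: interest £21.06; balance after payment £753.40.
Month 5: interest £9.29; balance after payment £0.00.

5 months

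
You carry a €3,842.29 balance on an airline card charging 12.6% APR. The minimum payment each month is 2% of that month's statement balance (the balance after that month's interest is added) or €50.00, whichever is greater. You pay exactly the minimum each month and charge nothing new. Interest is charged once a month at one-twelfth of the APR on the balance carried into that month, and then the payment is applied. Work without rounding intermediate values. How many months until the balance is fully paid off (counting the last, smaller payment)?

116 months

Monthly rate r = 12.6%/12 = 1.05% = 0.0105.
While 2% of the post-interest balance exceeds €50.00, each month B ← (B·(1+r))·(1 − 0.02), i.e. B shrinks by the factor (1+r)·0.98 = 0.99029.
This holds for months 1–46. Entering month 47 the balance is €2,452.79; 2% of the post-interest balance is now below €50.00, so the flat €50.00 minimum applies from here.
From month 47 a fixed €50.00 at rate r clears €2,452.79 in 70 more payments. Total: 46 + 70 = 116 months.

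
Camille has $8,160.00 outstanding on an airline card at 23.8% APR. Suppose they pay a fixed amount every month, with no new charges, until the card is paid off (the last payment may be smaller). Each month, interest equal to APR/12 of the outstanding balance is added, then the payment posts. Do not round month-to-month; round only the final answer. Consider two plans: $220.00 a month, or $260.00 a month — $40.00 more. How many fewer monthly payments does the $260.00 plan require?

18 fewer payments

Monthly rate r = 23.8%/12 = 1.98333% = 0.0198333.
At $220.00/mo: n = ⌈−ln(1 − rB₀/P)/ln(1+r)⌉ = 68 payments (last $163.99); total interest = total paid − $8,160.00 = $6,743.99.
At $260.00/mo: 50 payments (last $156.32); total interest $4,736.32.
Payments saved = 68 − 50 = 18.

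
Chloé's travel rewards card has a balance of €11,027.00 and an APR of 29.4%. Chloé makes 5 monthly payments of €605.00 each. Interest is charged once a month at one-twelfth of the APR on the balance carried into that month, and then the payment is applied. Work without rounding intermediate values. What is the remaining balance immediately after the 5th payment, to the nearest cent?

Monthly rate r = 29.4%/12 = 2.45% = 0.0245.
Each month: B ← B·(1+r) − €605.00.
Month 1: interest €270.16; balance after payment €10,692.16.
Month 2: interest €261.96; balance after payment €10,349.12.
Month 3: interest €253.55; balance after payment €9,997.67.
Month 4: interest €244.94; balance after payment €9,637.62.
Month 5: interest €236.12; balance after payment €9,268.74.

€9,268.74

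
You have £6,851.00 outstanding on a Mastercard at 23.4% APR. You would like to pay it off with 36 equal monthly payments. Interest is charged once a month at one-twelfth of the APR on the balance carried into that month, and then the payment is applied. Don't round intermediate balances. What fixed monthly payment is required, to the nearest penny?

Monthly rate r = 23.4%/12 = 1.95% = 0.0195.
Level-payment amortization: P = B₀·r / (1 − (1+r)^(−n)) = 6851.00·0.0195 / (1 − 1.0195^(−36)).
Denominator 1 − (1+r)^(−36) = 0.501046911.
P = 133.595 / 0.501046911 ≈ 266.63.

£266.63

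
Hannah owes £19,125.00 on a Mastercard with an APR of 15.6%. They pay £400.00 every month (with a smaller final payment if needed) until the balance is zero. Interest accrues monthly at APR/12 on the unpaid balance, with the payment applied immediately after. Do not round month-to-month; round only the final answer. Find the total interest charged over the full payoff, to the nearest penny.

£10,967.98

Monthly rate r = 15.6%/12 = 1.3% = 0.013.
Payoff takes n = ⌈−ln(1 − rB₀/P)/ln(1+r)⌉ = ⌈75.231⌉ = 76 payments; the last is £92.98.
Total paid = 75·£400.00 + £92.98 = £30,092.98.
Total interest = total paid − principal = £30,092.98 − £19,125.00 = £10,967.98.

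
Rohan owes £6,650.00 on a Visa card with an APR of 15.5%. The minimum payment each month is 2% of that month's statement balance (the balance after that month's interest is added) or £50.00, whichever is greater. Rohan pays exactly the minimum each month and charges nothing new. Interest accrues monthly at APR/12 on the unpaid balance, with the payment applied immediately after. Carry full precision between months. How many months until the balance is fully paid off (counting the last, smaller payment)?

Monthly rate r = 15.5%/12 = 1.29167% = 0.0129167.
While 2% of the post-interest balance exceeds £50.00, each month B ← (B·(1+r))·(1 − 0.02), i.e. B shrinks by the factor (1+r)·0.98 = 0.99266.
This holds for months 1–135. Entering month 136 the balance is £2,459.20; 2% of the post-interest balance is now below £50.00, so the flat £50.00 minimum applies from here.
From month 136 a fixed £50.00 at rate r clears £2,459.20 in 79 more payments. Total: 135 + 79 = 214 months.

214 months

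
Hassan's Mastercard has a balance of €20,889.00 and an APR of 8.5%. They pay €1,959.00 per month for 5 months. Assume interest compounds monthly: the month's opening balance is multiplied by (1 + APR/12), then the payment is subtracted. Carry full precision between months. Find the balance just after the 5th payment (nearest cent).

€11,704.63

Monthly rate r = 8.5%/12 = 0.708333% = 0.00708333.
Each month: B ← B·(1+r) − €1,959.00.
Month 1: interest €147.96; balance after payment €19,077.96.
Month 2: interest €135.14; balance after payment €17,254.10.
Month 3: interest €122.22; balance after payment €15,417.32.
Month 4: interest €109.21; balance after payment €13,567.52.
Month 5: interest €96.10; balance after payment €11,704.63.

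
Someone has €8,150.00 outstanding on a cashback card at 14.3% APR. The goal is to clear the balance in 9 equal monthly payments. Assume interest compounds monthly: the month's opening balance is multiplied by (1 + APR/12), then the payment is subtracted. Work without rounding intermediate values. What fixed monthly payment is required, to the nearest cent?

€960.36

Monthly rate r = 14.3%/12 = 1.19167% = 0.0119167.
Level-payment amortization: P = B₀·r / (1 − (1+r)^(−n)) = 8150.00·0.0119167 / (1 − 1.01192^(−9)).
Denominator 1 − (1+r)^(−9) = 0.101129227.
P = 97.1208 / 0.101129227 ≈ 960.36.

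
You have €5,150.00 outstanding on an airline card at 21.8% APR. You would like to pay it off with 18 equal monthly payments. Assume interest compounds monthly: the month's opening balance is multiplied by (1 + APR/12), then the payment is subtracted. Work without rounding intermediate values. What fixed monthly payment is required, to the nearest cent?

Monthly rate r = 21.8%/12 = 1.81667% = 0.0181667.
Level-payment amortization: P = B₀·r / (1 − (1+r)^(−n)) = 5150.00·0.0181667 / (1 − 1.01817^(−18)).
Denominator 1 − (1+r)^(−18) = 0.276796941.
P = 93.5583 / 0.276796941 ≈ 338.00.

€338.00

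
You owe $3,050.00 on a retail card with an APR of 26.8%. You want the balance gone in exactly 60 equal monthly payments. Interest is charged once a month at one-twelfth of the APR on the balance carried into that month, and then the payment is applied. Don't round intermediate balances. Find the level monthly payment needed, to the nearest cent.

$92.77

Monthly rate r = 26.8%/12 = 2.23333% = 0.0223333.
Level-payment amortization: P = B₀·r / (1 − (1+r)^(−n)) = 3050.00·0.0223333 / (1 − 1.02233^(−60)).
Denominator 1 − (1+r)^(−60) = 0.734265021.
P = 68.1167 / 0.734265021 ≈ 92.77.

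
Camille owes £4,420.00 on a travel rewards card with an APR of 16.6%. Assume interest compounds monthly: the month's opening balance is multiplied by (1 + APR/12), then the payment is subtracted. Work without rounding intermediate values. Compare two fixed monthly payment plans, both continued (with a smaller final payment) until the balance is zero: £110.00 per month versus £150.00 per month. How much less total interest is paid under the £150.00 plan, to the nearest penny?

£781.20

Monthly rate r = 16.6%/12 = 1.38333% = 0.0138333.
At £110.00/mo: n = ⌈−ln(1 − rB₀/P)/ln(1+r)⌉ = 60 payments (last £8.19); total interest = total paid − £4,420.00 = £2,078.19.
At £150.00/mo: 39 payments (last £16.99); total interest £1,296.99.
Interest saved = £2,078.19 − £1,296.99 = £781.20.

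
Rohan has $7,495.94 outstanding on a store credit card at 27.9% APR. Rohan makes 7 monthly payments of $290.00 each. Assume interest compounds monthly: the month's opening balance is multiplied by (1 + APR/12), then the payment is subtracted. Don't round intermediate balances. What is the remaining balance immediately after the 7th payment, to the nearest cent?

$6,627.16

Monthly rate r = 27.9%/12 = 2.325% = 0.02325.
Each month: B ← B·(1+r) − $290.00.
Month 1: interest $174.28; balance after payment $7,380.22.
Month 2: interest $171.59; balance after payment $7,261.81.
Month 3: interest $168.84; balance after payment $7,140.65.
Month 4: interest $166.02; balance after payment $7,016.67.
Month 5: interest $163.14; balance after payment $6,889.81.
Month 6: interest $160.19; balance after payment $6,759.99.
Month 7: interest $157.17; balance after payment $6,627.16.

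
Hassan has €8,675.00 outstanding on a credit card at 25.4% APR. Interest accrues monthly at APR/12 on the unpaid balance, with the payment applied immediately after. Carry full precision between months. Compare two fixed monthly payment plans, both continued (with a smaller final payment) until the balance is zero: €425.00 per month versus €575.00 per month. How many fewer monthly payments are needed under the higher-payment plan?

9 fewer payments

Monthly rate r = 25.4%/12 = 2.11667% = 0.0211667.
At €425.00/mo: n = ⌈−ln(1 − rB₀/P)/ln(1+r)⌉ = 28 payments (last €3.78); total interest = total paid − €8,675.00 = €2,803.78.
At €575.00/mo: 19 payments (last €211.94); total interest €1,886.94.
Payments saved = 28 − 19 = 9.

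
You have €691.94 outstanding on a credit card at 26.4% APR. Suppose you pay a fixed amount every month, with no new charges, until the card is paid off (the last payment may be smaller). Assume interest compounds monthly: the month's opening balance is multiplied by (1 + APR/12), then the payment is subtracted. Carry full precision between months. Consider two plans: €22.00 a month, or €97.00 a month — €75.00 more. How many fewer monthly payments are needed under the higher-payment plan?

Monthly rate r = 26.4%/12 = 2.2% = 0.022.
At €22.00/mo: n = ⌈−ln(1 − rB₀/P)/ln(1+r)⌉ = 55 payments (last €2.39); total interest = total paid − €691.94 = €498.45.
At €97.00/mo: 8 payments (last €82.07); total interest €69.13.
Payments saved = 55 − 8 = 47.

47 fewer payments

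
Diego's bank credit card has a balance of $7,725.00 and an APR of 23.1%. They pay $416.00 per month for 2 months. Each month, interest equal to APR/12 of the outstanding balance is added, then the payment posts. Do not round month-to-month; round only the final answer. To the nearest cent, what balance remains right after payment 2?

$7,185.27

Monthly rate r = 23.1%/12 = 1.925% = 0.01925.
Each month: B ← B·(1+r) − $416.00.
Month 1: interest $148.71; balance after payment $7,457.71.
Month 2: interest $143.56; balance after payment $7,185.27.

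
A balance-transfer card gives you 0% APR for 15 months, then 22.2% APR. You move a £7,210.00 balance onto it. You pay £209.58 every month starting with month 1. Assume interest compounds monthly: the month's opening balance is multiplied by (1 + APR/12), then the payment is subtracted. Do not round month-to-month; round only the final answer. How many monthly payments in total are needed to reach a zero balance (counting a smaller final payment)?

40 payments

Promo months 1–15 at r₀ = 0%/12 = 0; months 16+ at r₁ = 22.2%/12 = 0.0185.
After month 15 (no interest yet): B = £7,210.00 − 15·£209.58 = £4,066.30.
Then at r₁ with £209.58/mo: n₂ = −ln(1 − r₁·B/P)/ln(1+r₁) ≈ 24.26 → 25 more payments.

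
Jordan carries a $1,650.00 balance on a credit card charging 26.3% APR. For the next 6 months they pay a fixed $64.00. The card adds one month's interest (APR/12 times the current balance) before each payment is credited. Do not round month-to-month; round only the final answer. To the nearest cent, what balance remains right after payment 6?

$1,473.55

Monthly rate r = 26.3%/12 = 2.19167% = 0.0219167.
Each month: B ← B·(1+r) − $64.00.
Month 1: interest $36.16; balance after payment $1,622.16.
Month 2: interest $35.55; balance after payment $1,593.71.
Month 3: interest $34.93; balance after payment $1,564.64.
Month 4: interest $34.29; balance after payment $1,534.94.
Month 5: interest $33.64; balance after payment $1,504.58.
Month 6: interest $32.98; balance after payment $1,473.55.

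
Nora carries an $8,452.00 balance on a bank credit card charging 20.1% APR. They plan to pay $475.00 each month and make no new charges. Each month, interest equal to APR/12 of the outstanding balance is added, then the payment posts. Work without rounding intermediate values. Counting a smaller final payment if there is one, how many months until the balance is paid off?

Monthly rate r = 20.1%/12 = 1.675% = 0.01675.
Recurrence: B ← B·(1+r) − $475.00.
Month 1: interest $141.57; balance after payment $8,118.57.
Month 2: interest $135.99; balance after payment $7,779.56.
Closed form: n = −ln(1 − rB₀/P)/ln(1+r) = −ln(0.70196)/ln(1.01675) ≈ 21.304, so the balance reaches zero during payment 22.

22 months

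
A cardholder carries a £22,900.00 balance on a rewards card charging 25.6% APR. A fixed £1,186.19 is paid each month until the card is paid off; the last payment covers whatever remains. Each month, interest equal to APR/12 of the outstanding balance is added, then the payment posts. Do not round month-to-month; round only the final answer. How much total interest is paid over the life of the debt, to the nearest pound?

Monthly rate r = 25.6%/12 = 2.13333% = 0.0213333.
Payoff takes n = ⌈−ln(1 − rB₀/P)/ln(1+r)⌉ = ⌈25.145⌉ = 26 payments; the last is £172.98.
Total paid = 25·£1,186.19 + £172.98 = £29,827.73.
Total interest = total paid − principal = £29,827.73 − £22,900.00 = £6,927.73.

£6,928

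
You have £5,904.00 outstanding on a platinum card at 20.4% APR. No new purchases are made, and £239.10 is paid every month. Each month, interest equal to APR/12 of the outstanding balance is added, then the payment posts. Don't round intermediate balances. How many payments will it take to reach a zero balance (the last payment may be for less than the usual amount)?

33 months

Monthly rate r = 20.4%/12 = 1.7% = 0.017.
Recurrence: B ← B·(1+r) − £239.10.
Month 1: interest £100.37; balance after payment £5,765.27.
Month 2: interest £98.01; balance after payment £5,624.18.
Closed form: n = −ln(1 − rB₀/P)/ln(1+r) = −ln(0.58023)/ln(1.017) ≈ 32.291, so the balance reaches zero during payment 33.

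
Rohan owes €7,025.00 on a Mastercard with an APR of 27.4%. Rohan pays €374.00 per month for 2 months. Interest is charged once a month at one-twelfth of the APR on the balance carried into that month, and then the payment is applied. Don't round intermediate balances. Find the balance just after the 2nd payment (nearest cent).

€6,592.93

Monthly rate r = 27.4%/12 = 2.28333% = 0.0228333.
Each month: B ← B·(1+r) − €374.00.
Month 1: interest €160.40; balance after payment €6,811.40.
Month 2: interest €155.53; balance after payment €6,592.93.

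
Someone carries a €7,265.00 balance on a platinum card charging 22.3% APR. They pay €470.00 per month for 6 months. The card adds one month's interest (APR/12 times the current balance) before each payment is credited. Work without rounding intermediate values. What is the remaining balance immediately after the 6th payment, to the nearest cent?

Monthly rate r = 22.3%/12 = 1.85833% = 0.0185833.
Each month: B ← B·(1+r) − €470.00.
Month 1: interest €135.01; balance after payment €6,930.01.
Month 2: interest €128.78; balance after payment €6,588.79.
Month 3: interest €122.44; balance after payment €6,241.23.
Month 4: interest €115.98; balance after payment €5,887.22.
Month 5: interest €109.40; balance after payment €5,526.62.
Month 6: interest €102.70; balance after payment €5,159.32.

€5,159.32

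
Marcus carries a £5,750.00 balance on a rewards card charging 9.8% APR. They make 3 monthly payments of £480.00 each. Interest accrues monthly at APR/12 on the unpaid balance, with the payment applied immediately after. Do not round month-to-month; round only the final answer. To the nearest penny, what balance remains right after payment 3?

£4,440.24

Monthly rate r = 9.8%/12 = 0.816667% = 0.00816667.
Each month: B ← B·(1+r) − £480.00.
Month 1: interest £46.96; balance after payment £5,316.96.
Month 2: interest £43.42; balance after payment £4,880.38.
Month 3: interest £39.86; balance after payment £4,440.24.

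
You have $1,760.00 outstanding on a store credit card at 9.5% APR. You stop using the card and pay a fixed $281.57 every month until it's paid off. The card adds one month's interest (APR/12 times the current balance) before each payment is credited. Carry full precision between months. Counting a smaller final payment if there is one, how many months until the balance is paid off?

Monthly rate r = 9.5%/12 = 0.791667% = 0.00791667.
Recurrence: B ← B·(1+r) − $281.57.
Month 1: interest $13.93; balance after payment $1,492.36.
Month 2: interest $11.81; balance after payment $1,222.61.
Closed form: n = −ln(1 − rB₀/P)/ln(1+r) = −ln(0.95052)/ln(1.00792) ≈ 6.436, so the balance reaches zero during payment 7.

7 payments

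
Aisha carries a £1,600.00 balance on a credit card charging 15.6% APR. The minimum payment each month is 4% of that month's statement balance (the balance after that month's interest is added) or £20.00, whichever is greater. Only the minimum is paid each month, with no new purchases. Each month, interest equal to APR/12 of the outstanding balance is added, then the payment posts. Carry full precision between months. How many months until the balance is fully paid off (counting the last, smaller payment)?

Monthly rate r = 15.6%/12 = 1.3% = 0.013.
While 4% of the post-interest balance exceeds £20.00, each month B ← (B·(1+r))·(1 − 0.04), i.e. B shrinks by the factor (1+r)·0.96 = 0.97248.
This holds for months 1–43. Entering month 44 the balance is £481.94; 4% of the post-interest balance is now below £20.00, so the flat £20.00 minimum applies from here.
From month 44 a fixed £20.00 at rate r clears £481.94 in 30 more payments. Total: 43 + 30 = 73 months.

73 months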